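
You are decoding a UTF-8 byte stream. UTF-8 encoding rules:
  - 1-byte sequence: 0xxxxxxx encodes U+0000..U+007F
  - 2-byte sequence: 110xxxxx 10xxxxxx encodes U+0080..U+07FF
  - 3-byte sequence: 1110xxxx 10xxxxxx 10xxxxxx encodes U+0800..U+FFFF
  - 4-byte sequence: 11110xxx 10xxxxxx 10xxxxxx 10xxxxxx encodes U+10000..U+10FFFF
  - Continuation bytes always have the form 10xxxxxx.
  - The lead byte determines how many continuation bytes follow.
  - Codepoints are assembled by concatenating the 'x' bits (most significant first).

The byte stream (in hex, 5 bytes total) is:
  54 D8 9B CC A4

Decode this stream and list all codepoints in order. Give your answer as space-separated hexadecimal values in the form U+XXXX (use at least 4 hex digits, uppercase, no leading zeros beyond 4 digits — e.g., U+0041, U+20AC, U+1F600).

Answer: U+0054 U+061B U+0324

Derivation:
Byte[0]=54: 1-byte ASCII. cp=U+0054
Byte[1]=D8: 2-byte lead, need 1 cont bytes. acc=0x18
Byte[2]=9B: continuation. acc=(acc<<6)|0x1B=0x61B
Completed: cp=U+061B (starts at byte 1)
Byte[3]=CC: 2-byte lead, need 1 cont bytes. acc=0xC
Byte[4]=A4: continuation. acc=(acc<<6)|0x24=0x324
Completed: cp=U+0324 (starts at byte 3)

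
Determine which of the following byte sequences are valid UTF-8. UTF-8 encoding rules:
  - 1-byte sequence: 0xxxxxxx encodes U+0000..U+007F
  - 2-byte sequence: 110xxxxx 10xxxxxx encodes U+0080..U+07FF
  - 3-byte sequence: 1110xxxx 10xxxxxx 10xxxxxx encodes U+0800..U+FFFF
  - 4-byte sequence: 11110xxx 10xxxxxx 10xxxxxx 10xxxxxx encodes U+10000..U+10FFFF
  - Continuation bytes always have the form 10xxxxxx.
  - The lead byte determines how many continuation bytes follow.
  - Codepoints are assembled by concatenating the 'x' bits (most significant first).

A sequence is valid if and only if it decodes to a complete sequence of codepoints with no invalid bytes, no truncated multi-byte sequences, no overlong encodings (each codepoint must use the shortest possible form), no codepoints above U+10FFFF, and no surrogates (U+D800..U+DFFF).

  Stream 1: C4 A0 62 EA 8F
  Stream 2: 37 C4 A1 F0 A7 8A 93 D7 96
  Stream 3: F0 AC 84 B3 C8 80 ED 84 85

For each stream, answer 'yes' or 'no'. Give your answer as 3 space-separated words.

Stream 1: error at byte offset 5. INVALID
Stream 2: decodes cleanly. VALID
Stream 3: decodes cleanly. VALID

Answer: no yes yes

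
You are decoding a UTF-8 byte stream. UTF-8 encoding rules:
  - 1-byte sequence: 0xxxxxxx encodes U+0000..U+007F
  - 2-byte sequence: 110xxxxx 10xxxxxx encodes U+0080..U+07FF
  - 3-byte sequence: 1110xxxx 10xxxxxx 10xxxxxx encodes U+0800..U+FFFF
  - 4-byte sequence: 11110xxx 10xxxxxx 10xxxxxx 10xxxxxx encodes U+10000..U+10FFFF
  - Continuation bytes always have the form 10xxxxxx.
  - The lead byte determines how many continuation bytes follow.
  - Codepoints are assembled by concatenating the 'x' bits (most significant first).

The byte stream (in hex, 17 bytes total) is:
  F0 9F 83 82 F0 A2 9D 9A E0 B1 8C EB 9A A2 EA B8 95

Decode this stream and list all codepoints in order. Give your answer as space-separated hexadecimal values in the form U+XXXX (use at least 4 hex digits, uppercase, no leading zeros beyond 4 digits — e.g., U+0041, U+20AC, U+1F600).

Answer: U+1F0C2 U+2275A U+0C4C U+B6A2 U+AE15

Derivation:
Byte[0]=F0: 4-byte lead, need 3 cont bytes. acc=0x0
Byte[1]=9F: continuation. acc=(acc<<6)|0x1F=0x1F
Byte[2]=83: continuation. acc=(acc<<6)|0x03=0x7C3
Byte[3]=82: continuation. acc=(acc<<6)|0x02=0x1F0C2
Completed: cp=U+1F0C2 (starts at byte 0)
Byte[4]=F0: 4-byte lead, need 3 cont bytes. acc=0x0
Byte[5]=A2: continuation. acc=(acc<<6)|0x22=0x22
Byte[6]=9D: continuation. acc=(acc<<6)|0x1D=0x89D
Byte[7]=9A: continuation. acc=(acc<<6)|0x1A=0x2275A
Completed: cp=U+2275A (starts at byte 4)
Byte[8]=E0: 3-byte lead, need 2 cont bytes. acc=0x0
Byte[9]=B1: continuation. acc=(acc<<6)|0x31=0x31
Byte[10]=8C: continuation. acc=(acc<<6)|0x0C=0xC4C
Completed: cp=U+0C4C (starts at byte 8)
Byte[11]=EB: 3-byte lead, need 2 cont bytes. acc=0xB
Byte[12]=9A: continuation. acc=(acc<<6)|0x1A=0x2DA
Byte[13]=A2: continuation. acc=(acc<<6)|0x22=0xB6A2
Completed: cp=U+B6A2 (starts at byte 11)
Byte[14]=EA: 3-byte lead, need 2 cont bytes. acc=0xA
Byte[15]=B8: continuation. acc=(acc<<6)|0x38=0x2B8
Byte[16]=95: continuation. acc=(acc<<6)|0x15=0xAE15
Completed: cp=U+AE15 (starts at byte 14)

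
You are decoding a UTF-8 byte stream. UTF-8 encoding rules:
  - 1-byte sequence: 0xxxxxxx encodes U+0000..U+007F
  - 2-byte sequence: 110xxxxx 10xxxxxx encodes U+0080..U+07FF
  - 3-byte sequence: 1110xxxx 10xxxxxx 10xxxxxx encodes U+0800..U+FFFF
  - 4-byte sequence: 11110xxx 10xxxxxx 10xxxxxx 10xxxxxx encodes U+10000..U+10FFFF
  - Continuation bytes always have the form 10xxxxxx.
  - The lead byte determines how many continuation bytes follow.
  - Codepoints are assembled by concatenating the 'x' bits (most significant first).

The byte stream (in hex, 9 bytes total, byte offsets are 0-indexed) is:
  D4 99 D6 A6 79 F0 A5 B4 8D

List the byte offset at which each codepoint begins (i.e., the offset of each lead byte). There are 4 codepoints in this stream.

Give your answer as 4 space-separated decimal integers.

Answer: 0 2 4 5

Derivation:
Byte[0]=D4: 2-byte lead, need 1 cont bytes. acc=0x14
Byte[1]=99: continuation. acc=(acc<<6)|0x19=0x519
Completed: cp=U+0519 (starts at byte 0)
Byte[2]=D6: 2-byte lead, need 1 cont bytes. acc=0x16
Byte[3]=A6: continuation. acc=(acc<<6)|0x26=0x5A6
Completed: cp=U+05A6 (starts at byte 2)
Byte[4]=79: 1-byte ASCII. cp=U+0079
Byte[5]=F0: 4-byte lead, need 3 cont bytes. acc=0x0
Byte[6]=A5: continuation. acc=(acc<<6)|0x25=0x25
Byte[7]=B4: continuation. acc=(acc<<6)|0x34=0x974
Byte[8]=8D: continuation. acc=(acc<<6)|0x0D=0x25D0D
Completed: cp=U+25D0D (starts at byte 5)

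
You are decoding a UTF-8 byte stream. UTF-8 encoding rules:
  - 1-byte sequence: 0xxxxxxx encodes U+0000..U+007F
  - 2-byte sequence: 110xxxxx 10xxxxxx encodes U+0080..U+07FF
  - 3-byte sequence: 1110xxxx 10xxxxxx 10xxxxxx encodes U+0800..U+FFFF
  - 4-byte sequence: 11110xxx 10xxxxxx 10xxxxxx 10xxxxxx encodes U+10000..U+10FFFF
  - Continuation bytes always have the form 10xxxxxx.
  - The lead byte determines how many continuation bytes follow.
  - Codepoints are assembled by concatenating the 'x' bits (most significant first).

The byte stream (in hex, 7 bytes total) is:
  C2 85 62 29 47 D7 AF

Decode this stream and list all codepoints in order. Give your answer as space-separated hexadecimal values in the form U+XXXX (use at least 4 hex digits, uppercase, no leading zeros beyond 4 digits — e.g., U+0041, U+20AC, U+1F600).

Answer: U+0085 U+0062 U+0029 U+0047 U+05EF

Derivation:
Byte[0]=C2: 2-byte lead, need 1 cont bytes. acc=0x2
Byte[1]=85: continuation. acc=(acc<<6)|0x05=0x85
Completed: cp=U+0085 (starts at byte 0)
Byte[2]=62: 1-byte ASCII. cp=U+0062
Byte[3]=29: 1-byte ASCII. cp=U+0029
Byte[4]=47: 1-byte ASCII. cp=U+0047
Byte[5]=D7: 2-byte lead, need 1 cont bytes. acc=0x17
Byte[6]=AF: continuation. acc=(acc<<6)|0x2F=0x5EF
Completed: cp=U+05EF (starts at byte 5)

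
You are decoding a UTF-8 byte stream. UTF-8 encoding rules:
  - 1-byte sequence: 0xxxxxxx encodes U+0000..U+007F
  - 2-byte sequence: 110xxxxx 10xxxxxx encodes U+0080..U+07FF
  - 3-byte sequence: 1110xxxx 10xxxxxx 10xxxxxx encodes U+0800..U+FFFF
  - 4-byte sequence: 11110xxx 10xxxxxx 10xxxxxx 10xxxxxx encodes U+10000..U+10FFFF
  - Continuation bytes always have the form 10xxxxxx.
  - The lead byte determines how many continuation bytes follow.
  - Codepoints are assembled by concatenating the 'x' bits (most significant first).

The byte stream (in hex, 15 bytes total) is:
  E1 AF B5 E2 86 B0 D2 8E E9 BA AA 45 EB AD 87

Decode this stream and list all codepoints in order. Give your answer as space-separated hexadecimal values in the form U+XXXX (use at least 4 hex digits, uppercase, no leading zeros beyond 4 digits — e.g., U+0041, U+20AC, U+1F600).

Answer: U+1BF5 U+21B0 U+048E U+9EAA U+0045 U+BB47

Derivation:
Byte[0]=E1: 3-byte lead, need 2 cont bytes. acc=0x1
Byte[1]=AF: continuation. acc=(acc<<6)|0x2F=0x6F
Byte[2]=B5: continuation. acc=(acc<<6)|0x35=0x1BF5
Completed: cp=U+1BF5 (starts at byte 0)
Byte[3]=E2: 3-byte lead, need 2 cont bytes. acc=0x2
Byte[4]=86: continuation. acc=(acc<<6)|0x06=0x86
Byte[5]=B0: continuation. acc=(acc<<6)|0x30=0x21B0
Completed: cp=U+21B0 (starts at byte 3)
Byte[6]=D2: 2-byte lead, need 1 cont bytes. acc=0x12
Byte[7]=8E: continuation. acc=(acc<<6)|0x0E=0x48E
Completed: cp=U+048E (starts at byte 6)
Byte[8]=E9: 3-byte lead, need 2 cont bytes. acc=0x9
Byte[9]=BA: continuation. acc=(acc<<6)|0x3A=0x27A
Byte[10]=AA: continuation. acc=(acc<<6)|0x2A=0x9EAA
Completed: cp=U+9EAA (starts at byte 8)
Byte[11]=45: 1-byte ASCII. cp=U+0045
Byte[12]=EB: 3-byte lead, need 2 cont bytes. acc=0xB
Byte[13]=AD: continuation. acc=(acc<<6)|0x2D=0x2ED
Byte[14]=87: continuation. acc=(acc<<6)|0x07=0xBB47
Completed: cp=U+BB47 (starts at byte 12)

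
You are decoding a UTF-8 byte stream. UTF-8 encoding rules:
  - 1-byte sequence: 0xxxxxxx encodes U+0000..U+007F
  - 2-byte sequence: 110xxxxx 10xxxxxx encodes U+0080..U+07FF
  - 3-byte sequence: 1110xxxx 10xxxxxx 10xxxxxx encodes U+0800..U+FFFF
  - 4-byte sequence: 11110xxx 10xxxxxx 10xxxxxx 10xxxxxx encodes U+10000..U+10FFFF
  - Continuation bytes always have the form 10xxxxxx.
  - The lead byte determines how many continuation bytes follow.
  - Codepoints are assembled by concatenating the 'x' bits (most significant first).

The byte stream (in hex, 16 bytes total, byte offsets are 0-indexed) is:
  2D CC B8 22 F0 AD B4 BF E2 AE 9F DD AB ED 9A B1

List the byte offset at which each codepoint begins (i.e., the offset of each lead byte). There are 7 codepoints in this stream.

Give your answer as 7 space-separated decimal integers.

Byte[0]=2D: 1-byte ASCII. cp=U+002D
Byte[1]=CC: 2-byte lead, need 1 cont bytes. acc=0xC
Byte[2]=B8: continuation. acc=(acc<<6)|0x38=0x338
Completed: cp=U+0338 (starts at byte 1)
Byte[3]=22: 1-byte ASCII. cp=U+0022
Byte[4]=F0: 4-byte lead, need 3 cont bytes. acc=0x0
Byte[5]=AD: continuation. acc=(acc<<6)|0x2D=0x2D
Byte[6]=B4: continuation. acc=(acc<<6)|0x34=0xB74
Byte[7]=BF: continuation. acc=(acc<<6)|0x3F=0x2DD3F
Completed: cp=U+2DD3F (starts at byte 4)
Byte[8]=E2: 3-byte lead, need 2 cont bytes. acc=0x2
Byte[9]=AE: continuation. acc=(acc<<6)|0x2E=0xAE
Byte[10]=9F: continuation. acc=(acc<<6)|0x1F=0x2B9F
Completed: cp=U+2B9F (starts at byte 8)
Byte[11]=DD: 2-byte lead, need 1 cont bytes. acc=0x1D
Byte[12]=AB: continuation. acc=(acc<<6)|0x2B=0x76B
Completed: cp=U+076B (starts at byte 11)
Byte[13]=ED: 3-byte lead, need 2 cont bytes. acc=0xD
Byte[14]=9A: continuation. acc=(acc<<6)|0x1A=0x35A
Byte[15]=B1: continuation. acc=(acc<<6)|0x31=0xD6B1
Completed: cp=U+D6B1 (starts at byte 13)

Answer: 0 1 3 4 8 11 13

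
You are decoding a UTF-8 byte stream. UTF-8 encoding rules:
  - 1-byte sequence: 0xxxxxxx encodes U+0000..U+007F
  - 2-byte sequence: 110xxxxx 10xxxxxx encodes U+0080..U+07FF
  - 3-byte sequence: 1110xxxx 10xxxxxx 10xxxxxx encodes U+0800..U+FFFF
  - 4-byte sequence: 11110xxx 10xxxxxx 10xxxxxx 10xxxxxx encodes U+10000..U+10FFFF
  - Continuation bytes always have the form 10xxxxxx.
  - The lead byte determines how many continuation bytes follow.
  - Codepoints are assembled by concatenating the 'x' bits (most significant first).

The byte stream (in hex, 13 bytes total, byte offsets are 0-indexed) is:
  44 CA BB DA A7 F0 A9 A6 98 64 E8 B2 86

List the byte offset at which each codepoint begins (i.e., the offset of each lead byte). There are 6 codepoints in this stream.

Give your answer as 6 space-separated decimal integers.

Byte[0]=44: 1-byte ASCII. cp=U+0044
Byte[1]=CA: 2-byte lead, need 1 cont bytes. acc=0xA
Byte[2]=BB: continuation. acc=(acc<<6)|0x3B=0x2BB
Completed: cp=U+02BB (starts at byte 1)
Byte[3]=DA: 2-byte lead, need 1 cont bytes. acc=0x1A
Byte[4]=A7: continuation. acc=(acc<<6)|0x27=0x6A7
Completed: cp=U+06A7 (starts at byte 3)
Byte[5]=F0: 4-byte lead, need 3 cont bytes. acc=0x0
Byte[6]=A9: continuation. acc=(acc<<6)|0x29=0x29
Byte[7]=A6: continuation. acc=(acc<<6)|0x26=0xA66
Byte[8]=98: continuation. acc=(acc<<6)|0x18=0x29998
Completed: cp=U+29998 (starts at byte 5)
Byte[9]=64: 1-byte ASCII. cp=U+0064
Byte[10]=E8: 3-byte lead, need 2 cont bytes. acc=0x8
Byte[11]=B2: continuation. acc=(acc<<6)|0x32=0x232
Byte[12]=86: continuation. acc=(acc<<6)|0x06=0x8C86
Completed: cp=U+8C86 (starts at byte 10)

Answer: 0 1 3 5 9 10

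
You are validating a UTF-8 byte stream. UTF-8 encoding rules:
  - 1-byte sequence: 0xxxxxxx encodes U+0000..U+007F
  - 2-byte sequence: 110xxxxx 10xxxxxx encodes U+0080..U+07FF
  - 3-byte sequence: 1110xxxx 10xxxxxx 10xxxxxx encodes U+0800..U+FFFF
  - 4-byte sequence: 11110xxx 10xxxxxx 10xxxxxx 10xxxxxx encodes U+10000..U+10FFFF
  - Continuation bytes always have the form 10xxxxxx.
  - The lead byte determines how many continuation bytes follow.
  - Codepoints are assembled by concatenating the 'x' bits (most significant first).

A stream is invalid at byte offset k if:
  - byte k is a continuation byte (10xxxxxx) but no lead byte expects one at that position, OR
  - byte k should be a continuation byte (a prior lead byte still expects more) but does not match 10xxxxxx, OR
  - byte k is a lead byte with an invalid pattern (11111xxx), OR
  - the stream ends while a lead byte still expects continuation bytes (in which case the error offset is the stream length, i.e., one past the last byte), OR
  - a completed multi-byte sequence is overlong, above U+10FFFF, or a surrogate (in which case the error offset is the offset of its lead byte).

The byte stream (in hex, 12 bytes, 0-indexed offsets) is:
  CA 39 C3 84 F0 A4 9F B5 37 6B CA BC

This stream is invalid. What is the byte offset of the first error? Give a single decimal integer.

Byte[0]=CA: 2-byte lead, need 1 cont bytes. acc=0xA
Byte[1]=39: expected 10xxxxxx continuation. INVALID

Answer: 1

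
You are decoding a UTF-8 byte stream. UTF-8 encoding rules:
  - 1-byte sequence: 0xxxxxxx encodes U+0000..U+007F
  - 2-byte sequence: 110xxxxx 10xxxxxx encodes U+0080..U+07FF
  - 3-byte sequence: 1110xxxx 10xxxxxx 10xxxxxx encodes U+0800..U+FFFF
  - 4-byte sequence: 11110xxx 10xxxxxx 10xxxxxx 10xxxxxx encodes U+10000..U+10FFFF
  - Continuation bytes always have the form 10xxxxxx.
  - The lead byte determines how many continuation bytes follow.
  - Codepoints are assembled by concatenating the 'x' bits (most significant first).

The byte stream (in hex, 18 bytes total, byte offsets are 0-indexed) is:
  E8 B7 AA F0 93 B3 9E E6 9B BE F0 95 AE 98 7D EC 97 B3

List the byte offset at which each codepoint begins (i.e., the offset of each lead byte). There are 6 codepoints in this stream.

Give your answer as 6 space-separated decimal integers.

Answer: 0 3 7 10 14 15

Derivation:
Byte[0]=E8: 3-byte lead, need 2 cont bytes. acc=0x8
Byte[1]=B7: continuation. acc=(acc<<6)|0x37=0x237
Byte[2]=AA: continuation. acc=(acc<<6)|0x2A=0x8DEA
Completed: cp=U+8DEA (starts at byte 0)
Byte[3]=F0: 4-byte lead, need 3 cont bytes. acc=0x0
Byte[4]=93: continuation. acc=(acc<<6)|0x13=0x13
Byte[5]=B3: continuation. acc=(acc<<6)|0x33=0x4F3
Byte[6]=9E: continuation. acc=(acc<<6)|0x1E=0x13CDE
Completed: cp=U+13CDE (starts at byte 3)
Byte[7]=E6: 3-byte lead, need 2 cont bytes. acc=0x6
Byte[8]=9B: continuation. acc=(acc<<6)|0x1B=0x19B
Byte[9]=BE: continuation. acc=(acc<<6)|0x3E=0x66FE
Completed: cp=U+66FE (starts at byte 7)
Byte[10]=F0: 4-byte lead, need 3 cont bytes. acc=0x0
Byte[11]=95: continuation. acc=(acc<<6)|0x15=0x15
Byte[12]=AE: continuation. acc=(acc<<6)|0x2E=0x56E
Byte[13]=98: continuation. acc=(acc<<6)|0x18=0x15B98
Completed: cp=U+15B98 (starts at byte 10)
Byte[14]=7D: 1-byte ASCII. cp=U+007D
Byte[15]=EC: 3-byte lead, need 2 cont bytes. acc=0xC
Byte[16]=97: continuation. acc=(acc<<6)|0x17=0x317
Byte[17]=B3: continuation. acc=(acc<<6)|0x33=0xC5F3
Completed: cp=U+C5F3 (starts at byte 15)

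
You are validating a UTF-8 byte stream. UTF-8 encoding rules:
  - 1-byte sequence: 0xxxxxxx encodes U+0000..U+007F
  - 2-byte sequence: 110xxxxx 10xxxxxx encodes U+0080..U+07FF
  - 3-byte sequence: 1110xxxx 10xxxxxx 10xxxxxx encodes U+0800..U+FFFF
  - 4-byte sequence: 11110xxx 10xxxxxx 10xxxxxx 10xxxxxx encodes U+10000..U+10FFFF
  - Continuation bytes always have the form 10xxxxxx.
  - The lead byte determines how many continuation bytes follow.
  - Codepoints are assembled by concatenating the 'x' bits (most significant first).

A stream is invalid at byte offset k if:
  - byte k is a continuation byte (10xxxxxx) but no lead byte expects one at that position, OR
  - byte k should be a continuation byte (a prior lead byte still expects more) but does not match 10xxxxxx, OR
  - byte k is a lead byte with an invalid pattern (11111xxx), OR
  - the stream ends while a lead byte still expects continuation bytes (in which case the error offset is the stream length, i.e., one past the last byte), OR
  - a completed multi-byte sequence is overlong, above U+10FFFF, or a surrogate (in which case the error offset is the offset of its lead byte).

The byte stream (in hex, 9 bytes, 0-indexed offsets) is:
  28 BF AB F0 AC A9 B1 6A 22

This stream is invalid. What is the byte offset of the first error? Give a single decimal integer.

Answer: 1

Derivation:
Byte[0]=28: 1-byte ASCII. cp=U+0028
Byte[1]=BF: INVALID lead byte (not 0xxx/110x/1110/11110)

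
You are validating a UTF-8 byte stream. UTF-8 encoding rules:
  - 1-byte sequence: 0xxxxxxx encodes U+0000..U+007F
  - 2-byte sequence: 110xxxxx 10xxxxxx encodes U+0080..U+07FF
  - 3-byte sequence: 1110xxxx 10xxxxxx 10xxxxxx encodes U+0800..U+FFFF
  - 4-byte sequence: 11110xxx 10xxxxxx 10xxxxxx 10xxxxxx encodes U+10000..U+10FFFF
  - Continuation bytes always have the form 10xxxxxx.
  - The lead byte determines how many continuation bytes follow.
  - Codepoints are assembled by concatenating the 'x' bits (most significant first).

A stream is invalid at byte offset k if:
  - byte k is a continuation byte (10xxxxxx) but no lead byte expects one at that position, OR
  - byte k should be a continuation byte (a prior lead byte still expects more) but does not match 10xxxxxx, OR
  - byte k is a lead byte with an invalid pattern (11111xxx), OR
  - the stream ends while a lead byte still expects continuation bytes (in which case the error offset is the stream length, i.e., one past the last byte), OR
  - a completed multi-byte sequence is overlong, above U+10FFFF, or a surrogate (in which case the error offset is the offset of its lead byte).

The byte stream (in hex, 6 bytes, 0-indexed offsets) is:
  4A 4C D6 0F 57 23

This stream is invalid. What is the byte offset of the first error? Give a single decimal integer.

Answer: 3

Derivation:
Byte[0]=4A: 1-byte ASCII. cp=U+004A
Byte[1]=4C: 1-byte ASCII. cp=U+004C
Byte[2]=D6: 2-byte lead, need 1 cont bytes. acc=0x16
Byte[3]=0F: expected 10xxxxxx continuation. INVALID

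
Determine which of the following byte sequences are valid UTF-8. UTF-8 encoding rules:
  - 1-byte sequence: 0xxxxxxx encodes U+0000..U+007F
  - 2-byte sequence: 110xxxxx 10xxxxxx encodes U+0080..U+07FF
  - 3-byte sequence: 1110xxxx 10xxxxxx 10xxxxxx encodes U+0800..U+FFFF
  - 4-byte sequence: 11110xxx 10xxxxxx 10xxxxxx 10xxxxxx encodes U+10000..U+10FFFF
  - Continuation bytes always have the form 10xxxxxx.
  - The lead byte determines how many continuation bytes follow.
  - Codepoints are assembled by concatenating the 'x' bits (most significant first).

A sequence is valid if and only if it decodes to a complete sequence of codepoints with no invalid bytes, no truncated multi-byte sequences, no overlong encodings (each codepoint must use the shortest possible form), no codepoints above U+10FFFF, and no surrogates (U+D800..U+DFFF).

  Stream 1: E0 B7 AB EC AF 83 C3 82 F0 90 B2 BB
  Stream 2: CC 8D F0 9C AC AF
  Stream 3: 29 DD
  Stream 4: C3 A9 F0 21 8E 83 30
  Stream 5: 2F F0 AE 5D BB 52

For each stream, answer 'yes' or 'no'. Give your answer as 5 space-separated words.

Stream 1: decodes cleanly. VALID
Stream 2: decodes cleanly. VALID
Stream 3: error at byte offset 2. INVALID
Stream 4: error at byte offset 3. INVALID
Stream 5: error at byte offset 3. INVALID

Answer: yes yes no no no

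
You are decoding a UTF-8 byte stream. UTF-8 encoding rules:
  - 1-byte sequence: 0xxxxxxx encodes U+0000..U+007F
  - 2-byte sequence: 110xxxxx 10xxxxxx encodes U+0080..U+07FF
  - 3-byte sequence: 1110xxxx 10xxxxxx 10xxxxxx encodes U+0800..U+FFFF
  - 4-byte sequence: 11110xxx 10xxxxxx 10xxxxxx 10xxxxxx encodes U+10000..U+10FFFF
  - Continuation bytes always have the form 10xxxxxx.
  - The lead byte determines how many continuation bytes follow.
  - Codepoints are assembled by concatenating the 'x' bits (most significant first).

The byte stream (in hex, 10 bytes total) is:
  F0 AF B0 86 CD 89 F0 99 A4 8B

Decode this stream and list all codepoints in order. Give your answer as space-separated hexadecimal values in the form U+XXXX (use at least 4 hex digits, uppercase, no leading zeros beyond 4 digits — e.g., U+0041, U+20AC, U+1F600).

Byte[0]=F0: 4-byte lead, need 3 cont bytes. acc=0x0
Byte[1]=AF: continuation. acc=(acc<<6)|0x2F=0x2F
Byte[2]=B0: continuation. acc=(acc<<6)|0x30=0xBF0
Byte[3]=86: continuation. acc=(acc<<6)|0x06=0x2FC06
Completed: cp=U+2FC06 (starts at byte 0)
Byte[4]=CD: 2-byte lead, need 1 cont bytes. acc=0xD
Byte[5]=89: continuation. acc=(acc<<6)|0x09=0x349
Completed: cp=U+0349 (starts at byte 4)
Byte[6]=F0: 4-byte lead, need 3 cont bytes. acc=0x0
Byte[7]=99: continuation. acc=(acc<<6)|0x19=0x19
Byte[8]=A4: continuation. acc=(acc<<6)|0x24=0x664
Byte[9]=8B: continuation. acc=(acc<<6)|0x0B=0x1990B
Completed: cp=U+1990B (starts at byte 6)

Answer: U+2FC06 U+0349 U+1990B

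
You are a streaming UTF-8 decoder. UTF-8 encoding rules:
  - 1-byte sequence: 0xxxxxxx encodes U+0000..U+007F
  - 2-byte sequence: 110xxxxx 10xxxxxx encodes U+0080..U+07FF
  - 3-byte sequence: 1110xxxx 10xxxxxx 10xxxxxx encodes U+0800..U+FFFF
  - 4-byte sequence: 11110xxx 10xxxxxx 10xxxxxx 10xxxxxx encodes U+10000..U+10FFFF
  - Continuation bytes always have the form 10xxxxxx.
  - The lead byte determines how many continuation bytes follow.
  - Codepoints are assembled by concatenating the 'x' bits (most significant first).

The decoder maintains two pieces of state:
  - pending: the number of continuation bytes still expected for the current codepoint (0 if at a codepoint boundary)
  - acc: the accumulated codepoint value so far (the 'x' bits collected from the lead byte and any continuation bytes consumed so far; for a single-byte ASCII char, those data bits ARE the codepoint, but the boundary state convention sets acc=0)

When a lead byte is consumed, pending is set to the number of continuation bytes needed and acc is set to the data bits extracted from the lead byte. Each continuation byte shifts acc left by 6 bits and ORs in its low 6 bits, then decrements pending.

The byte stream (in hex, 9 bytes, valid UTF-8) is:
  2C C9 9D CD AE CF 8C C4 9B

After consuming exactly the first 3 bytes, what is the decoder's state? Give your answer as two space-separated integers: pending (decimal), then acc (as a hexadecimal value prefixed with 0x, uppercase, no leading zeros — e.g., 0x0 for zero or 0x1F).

Answer: 0 0x25D

Derivation:
Byte[0]=2C: 1-byte. pending=0, acc=0x0
Byte[1]=C9: 2-byte lead. pending=1, acc=0x9
Byte[2]=9D: continuation. acc=(acc<<6)|0x1D=0x25D, pending=0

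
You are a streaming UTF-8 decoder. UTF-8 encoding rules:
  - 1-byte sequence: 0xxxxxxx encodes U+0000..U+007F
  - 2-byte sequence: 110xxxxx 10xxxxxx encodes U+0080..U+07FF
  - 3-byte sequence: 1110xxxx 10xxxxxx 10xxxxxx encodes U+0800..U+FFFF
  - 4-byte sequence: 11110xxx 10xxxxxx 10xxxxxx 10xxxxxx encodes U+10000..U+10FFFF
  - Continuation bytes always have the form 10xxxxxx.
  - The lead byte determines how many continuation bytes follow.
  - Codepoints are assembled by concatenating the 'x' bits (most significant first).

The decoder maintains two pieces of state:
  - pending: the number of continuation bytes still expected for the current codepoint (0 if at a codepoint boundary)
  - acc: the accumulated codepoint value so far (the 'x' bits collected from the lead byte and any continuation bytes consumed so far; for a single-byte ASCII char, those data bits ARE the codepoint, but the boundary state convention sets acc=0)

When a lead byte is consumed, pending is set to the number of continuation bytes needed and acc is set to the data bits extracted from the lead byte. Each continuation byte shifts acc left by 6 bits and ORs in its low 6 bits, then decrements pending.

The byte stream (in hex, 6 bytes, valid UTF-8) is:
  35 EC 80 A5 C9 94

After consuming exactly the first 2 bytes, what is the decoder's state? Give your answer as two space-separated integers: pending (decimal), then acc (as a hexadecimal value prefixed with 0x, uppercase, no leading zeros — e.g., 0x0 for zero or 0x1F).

Answer: 2 0xC

Derivation:
Byte[0]=35: 1-byte. pending=0, acc=0x0
Byte[1]=EC: 3-byte lead. pending=2, acc=0xC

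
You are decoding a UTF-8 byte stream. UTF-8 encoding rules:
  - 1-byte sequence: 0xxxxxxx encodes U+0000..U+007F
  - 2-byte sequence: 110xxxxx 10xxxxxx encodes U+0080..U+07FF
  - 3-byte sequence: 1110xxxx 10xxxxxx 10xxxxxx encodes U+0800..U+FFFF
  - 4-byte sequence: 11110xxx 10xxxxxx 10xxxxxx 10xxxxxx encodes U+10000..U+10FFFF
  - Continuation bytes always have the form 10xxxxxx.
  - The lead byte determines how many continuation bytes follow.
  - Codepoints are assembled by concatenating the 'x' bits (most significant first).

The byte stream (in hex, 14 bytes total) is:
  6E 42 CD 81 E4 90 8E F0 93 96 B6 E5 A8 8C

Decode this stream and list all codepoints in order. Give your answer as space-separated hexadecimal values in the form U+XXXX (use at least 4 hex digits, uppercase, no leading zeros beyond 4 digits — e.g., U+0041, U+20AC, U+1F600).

Answer: U+006E U+0042 U+0341 U+440E U+135B6 U+5A0C

Derivation:
Byte[0]=6E: 1-byte ASCII. cp=U+006E
Byte[1]=42: 1-byte ASCII. cp=U+0042
Byte[2]=CD: 2-byte lead, need 1 cont bytes. acc=0xD
Byte[3]=81: continuation. acc=(acc<<6)|0x01=0x341
Completed: cp=U+0341 (starts at byte 2)
Byte[4]=E4: 3-byte lead, need 2 cont bytes. acc=0x4
Byte[5]=90: continuation. acc=(acc<<6)|0x10=0x110
Byte[6]=8E: continuation. acc=(acc<<6)|0x0E=0x440E
Completed: cp=U+440E (starts at byte 4)
Byte[7]=F0: 4-byte lead, need 3 cont bytes. acc=0x0
Byte[8]=93: continuation. acc=(acc<<6)|0x13=0x13
Byte[9]=96: continuation. acc=(acc<<6)|0x16=0x4D6
Byte[10]=B6: continuation. acc=(acc<<6)|0x36=0x135B6
Completed: cp=U+135B6 (starts at byte 7)
Byte[11]=E5: 3-byte lead, need 2 cont bytes. acc=0x5
Byte[12]=A8: continuation. acc=(acc<<6)|0x28=0x168
Byte[13]=8C: continuation. acc=(acc<<6)|0x0C=0x5A0C
Completed: cp=U+5A0C (starts at byte 11)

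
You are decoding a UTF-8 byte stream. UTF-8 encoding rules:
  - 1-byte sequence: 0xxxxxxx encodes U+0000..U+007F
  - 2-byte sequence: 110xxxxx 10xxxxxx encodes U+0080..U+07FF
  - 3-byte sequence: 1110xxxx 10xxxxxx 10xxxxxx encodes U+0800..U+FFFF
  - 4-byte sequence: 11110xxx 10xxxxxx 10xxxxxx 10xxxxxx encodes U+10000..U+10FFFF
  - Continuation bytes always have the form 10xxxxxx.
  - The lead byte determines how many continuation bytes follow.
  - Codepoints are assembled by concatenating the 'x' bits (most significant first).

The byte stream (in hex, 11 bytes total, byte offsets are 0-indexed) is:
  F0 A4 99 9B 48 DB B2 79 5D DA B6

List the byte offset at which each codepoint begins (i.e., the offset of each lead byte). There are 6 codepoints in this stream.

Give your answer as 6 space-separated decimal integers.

Byte[0]=F0: 4-byte lead, need 3 cont bytes. acc=0x0
Byte[1]=A4: continuation. acc=(acc<<6)|0x24=0x24
Byte[2]=99: continuation. acc=(acc<<6)|0x19=0x919
Byte[3]=9B: continuation. acc=(acc<<6)|0x1B=0x2465B
Completed: cp=U+2465B (starts at byte 0)
Byte[4]=48: 1-byte ASCII. cp=U+0048
Byte[5]=DB: 2-byte lead, need 1 cont bytes. acc=0x1B
Byte[6]=B2: continuation. acc=(acc<<6)|0x32=0x6F2
Completed: cp=U+06F2 (starts at byte 5)
Byte[7]=79: 1-byte ASCII. cp=U+0079
Byte[8]=5D: 1-byte ASCII. cp=U+005D
Byte[9]=DA: 2-byte lead, need 1 cont bytes. acc=0x1A
Byte[10]=B6: continuation. acc=(acc<<6)|0x36=0x6B6
Completed: cp=U+06B6 (starts at byte 9)

Answer: 0 4 5 7 8 9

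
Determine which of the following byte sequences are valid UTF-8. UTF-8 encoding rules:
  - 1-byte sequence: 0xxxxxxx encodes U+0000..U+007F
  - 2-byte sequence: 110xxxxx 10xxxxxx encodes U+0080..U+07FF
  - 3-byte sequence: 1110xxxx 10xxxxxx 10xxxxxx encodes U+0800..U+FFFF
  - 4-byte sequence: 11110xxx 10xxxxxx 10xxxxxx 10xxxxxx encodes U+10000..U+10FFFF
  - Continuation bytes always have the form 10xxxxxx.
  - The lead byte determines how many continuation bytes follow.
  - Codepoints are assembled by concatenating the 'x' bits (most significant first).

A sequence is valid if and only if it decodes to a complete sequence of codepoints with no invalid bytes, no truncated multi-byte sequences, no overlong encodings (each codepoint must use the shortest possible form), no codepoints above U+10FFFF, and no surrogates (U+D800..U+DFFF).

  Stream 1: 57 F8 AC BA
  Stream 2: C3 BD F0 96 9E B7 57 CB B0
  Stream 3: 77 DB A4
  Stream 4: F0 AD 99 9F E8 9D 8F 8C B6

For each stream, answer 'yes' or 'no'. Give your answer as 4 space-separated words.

Stream 1: error at byte offset 1. INVALID
Stream 2: decodes cleanly. VALID
Stream 3: decodes cleanly. VALID
Stream 4: error at byte offset 7. INVALID

Answer: no yes yes no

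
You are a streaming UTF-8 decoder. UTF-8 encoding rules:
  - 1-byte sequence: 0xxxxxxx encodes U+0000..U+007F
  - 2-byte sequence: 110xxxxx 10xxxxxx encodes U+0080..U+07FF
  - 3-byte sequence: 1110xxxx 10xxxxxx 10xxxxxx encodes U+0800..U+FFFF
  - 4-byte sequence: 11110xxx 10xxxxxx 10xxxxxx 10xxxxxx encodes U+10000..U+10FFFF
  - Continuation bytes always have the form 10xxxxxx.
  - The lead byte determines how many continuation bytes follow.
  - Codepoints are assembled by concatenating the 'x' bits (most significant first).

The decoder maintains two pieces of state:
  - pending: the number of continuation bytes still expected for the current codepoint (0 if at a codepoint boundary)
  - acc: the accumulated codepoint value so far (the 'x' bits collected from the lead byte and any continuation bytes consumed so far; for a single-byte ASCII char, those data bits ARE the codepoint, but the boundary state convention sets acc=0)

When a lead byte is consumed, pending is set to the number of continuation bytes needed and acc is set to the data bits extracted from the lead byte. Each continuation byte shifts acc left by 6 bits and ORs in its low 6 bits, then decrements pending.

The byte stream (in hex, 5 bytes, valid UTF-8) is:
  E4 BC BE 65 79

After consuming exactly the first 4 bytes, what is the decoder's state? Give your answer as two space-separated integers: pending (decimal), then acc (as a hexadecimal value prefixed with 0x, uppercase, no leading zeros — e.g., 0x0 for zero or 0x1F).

Answer: 0 0x0

Derivation:
Byte[0]=E4: 3-byte lead. pending=2, acc=0x4
Byte[1]=BC: continuation. acc=(acc<<6)|0x3C=0x13C, pending=1
Byte[2]=BE: continuation. acc=(acc<<6)|0x3E=0x4F3E, pending=0
Byte[3]=65: 1-byte. pending=0, acc=0x0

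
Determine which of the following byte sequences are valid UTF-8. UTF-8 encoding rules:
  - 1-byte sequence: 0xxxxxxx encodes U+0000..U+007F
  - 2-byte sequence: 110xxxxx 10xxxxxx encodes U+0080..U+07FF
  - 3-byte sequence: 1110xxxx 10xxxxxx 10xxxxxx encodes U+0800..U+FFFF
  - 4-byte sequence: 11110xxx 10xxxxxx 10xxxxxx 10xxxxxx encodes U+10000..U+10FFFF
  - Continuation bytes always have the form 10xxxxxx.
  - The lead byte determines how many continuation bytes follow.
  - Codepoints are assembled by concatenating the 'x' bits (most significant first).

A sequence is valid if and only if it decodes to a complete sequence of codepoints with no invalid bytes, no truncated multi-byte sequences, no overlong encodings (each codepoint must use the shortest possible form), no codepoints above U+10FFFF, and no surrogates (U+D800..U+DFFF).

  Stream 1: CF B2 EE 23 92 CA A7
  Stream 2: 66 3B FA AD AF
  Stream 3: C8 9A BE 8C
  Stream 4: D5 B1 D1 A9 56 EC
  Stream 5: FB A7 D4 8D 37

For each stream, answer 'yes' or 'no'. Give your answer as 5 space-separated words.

Answer: no no no no no

Derivation:
Stream 1: error at byte offset 3. INVALID
Stream 2: error at byte offset 2. INVALID
Stream 3: error at byte offset 2. INVALID
Stream 4: error at byte offset 6. INVALID
Stream 5: error at byte offset 0. INVALID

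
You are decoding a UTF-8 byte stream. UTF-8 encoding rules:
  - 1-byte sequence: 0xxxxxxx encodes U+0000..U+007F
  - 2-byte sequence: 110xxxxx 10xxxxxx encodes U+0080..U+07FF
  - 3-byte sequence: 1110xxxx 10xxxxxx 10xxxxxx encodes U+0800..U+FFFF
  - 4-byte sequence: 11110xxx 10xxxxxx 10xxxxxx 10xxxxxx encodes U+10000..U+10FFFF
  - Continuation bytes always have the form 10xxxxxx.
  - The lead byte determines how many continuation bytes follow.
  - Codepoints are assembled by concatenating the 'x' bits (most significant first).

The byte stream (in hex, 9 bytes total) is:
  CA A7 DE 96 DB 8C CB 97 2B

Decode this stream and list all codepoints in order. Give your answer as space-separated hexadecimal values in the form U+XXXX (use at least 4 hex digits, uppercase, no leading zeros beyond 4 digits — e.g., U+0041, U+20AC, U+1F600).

Byte[0]=CA: 2-byte lead, need 1 cont bytes. acc=0xA
Byte[1]=A7: continuation. acc=(acc<<6)|0x27=0x2A7
Completed: cp=U+02A7 (starts at byte 0)
Byte[2]=DE: 2-byte lead, need 1 cont bytes. acc=0x1E
Byte[3]=96: continuation. acc=(acc<<6)|0x16=0x796
Completed: cp=U+0796 (starts at byte 2)
Byte[4]=DB: 2-byte lead, need 1 cont bytes. acc=0x1B
Byte[5]=8C: continuation. acc=(acc<<6)|0x0C=0x6CC
Completed: cp=U+06CC (starts at byte 4)
Byte[6]=CB: 2-byte lead, need 1 cont bytes. acc=0xB
Byte[7]=97: continuation. acc=(acc<<6)|0x17=0x2D7
Completed: cp=U+02D7 (starts at byte 6)
Byte[8]=2B: 1-byte ASCII. cp=U+002B

Answer: U+02A7 U+0796 U+06CC U+02D7 U+002B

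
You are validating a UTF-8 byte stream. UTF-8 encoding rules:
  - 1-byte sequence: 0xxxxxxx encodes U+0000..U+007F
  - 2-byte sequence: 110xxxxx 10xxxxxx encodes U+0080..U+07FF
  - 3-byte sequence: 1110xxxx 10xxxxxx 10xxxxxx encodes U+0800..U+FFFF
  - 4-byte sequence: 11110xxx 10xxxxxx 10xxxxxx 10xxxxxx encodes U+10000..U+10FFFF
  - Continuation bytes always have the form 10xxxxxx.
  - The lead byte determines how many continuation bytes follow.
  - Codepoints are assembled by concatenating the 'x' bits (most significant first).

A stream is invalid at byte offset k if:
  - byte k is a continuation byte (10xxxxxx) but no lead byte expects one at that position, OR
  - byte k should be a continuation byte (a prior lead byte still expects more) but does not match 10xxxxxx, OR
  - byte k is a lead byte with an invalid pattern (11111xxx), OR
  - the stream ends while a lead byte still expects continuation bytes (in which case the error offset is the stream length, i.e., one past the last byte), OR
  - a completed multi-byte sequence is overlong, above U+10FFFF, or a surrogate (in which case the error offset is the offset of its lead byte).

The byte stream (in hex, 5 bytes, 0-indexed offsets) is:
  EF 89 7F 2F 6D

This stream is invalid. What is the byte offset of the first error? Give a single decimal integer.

Byte[0]=EF: 3-byte lead, need 2 cont bytes. acc=0xF
Byte[1]=89: continuation. acc=(acc<<6)|0x09=0x3C9
Byte[2]=7F: expected 10xxxxxx continuation. INVALID

Answer: 2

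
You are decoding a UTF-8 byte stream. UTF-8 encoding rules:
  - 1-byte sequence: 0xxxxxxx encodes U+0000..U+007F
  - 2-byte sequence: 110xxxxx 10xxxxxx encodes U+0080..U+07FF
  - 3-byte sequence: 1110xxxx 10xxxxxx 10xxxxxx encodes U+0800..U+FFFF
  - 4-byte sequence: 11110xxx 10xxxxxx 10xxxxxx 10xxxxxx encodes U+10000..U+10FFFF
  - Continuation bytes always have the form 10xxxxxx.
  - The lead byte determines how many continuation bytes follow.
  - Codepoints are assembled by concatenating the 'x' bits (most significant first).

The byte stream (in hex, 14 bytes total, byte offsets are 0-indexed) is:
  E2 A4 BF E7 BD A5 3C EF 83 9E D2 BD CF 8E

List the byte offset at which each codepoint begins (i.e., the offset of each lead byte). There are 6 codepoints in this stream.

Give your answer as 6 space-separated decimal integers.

Answer: 0 3 6 7 10 12

Derivation:
Byte[0]=E2: 3-byte lead, need 2 cont bytes. acc=0x2
Byte[1]=A4: continuation. acc=(acc<<6)|0x24=0xA4
Byte[2]=BF: continuation. acc=(acc<<6)|0x3F=0x293F
Completed: cp=U+293F (starts at byte 0)
Byte[3]=E7: 3-byte lead, need 2 cont bytes. acc=0x7
Byte[4]=BD: continuation. acc=(acc<<6)|0x3D=0x1FD
Byte[5]=A5: continuation. acc=(acc<<6)|0x25=0x7F65
Completed: cp=U+7F65 (starts at byte 3)
Byte[6]=3C: 1-byte ASCII. cp=U+003C
Byte[7]=EF: 3-byte lead, need 2 cont bytes. acc=0xF
Byte[8]=83: continuation. acc=(acc<<6)|0x03=0x3C3
Byte[9]=9E: continuation. acc=(acc<<6)|0x1E=0xF0DE
Completed: cp=U+F0DE (starts at byte 7)
Byte[10]=D2: 2-byte lead, need 1 cont bytes. acc=0x12
Byte[11]=BD: continuation. acc=(acc<<6)|0x3D=0x4BD
Completed: cp=U+04BD (starts at byte 10)
Byte[12]=CF: 2-byte lead, need 1 cont bytes. acc=0xF
Byte[13]=8E: continuation. acc=(acc<<6)|0x0E=0x3CE
Completed: cp=U+03CE (starts at byte 12)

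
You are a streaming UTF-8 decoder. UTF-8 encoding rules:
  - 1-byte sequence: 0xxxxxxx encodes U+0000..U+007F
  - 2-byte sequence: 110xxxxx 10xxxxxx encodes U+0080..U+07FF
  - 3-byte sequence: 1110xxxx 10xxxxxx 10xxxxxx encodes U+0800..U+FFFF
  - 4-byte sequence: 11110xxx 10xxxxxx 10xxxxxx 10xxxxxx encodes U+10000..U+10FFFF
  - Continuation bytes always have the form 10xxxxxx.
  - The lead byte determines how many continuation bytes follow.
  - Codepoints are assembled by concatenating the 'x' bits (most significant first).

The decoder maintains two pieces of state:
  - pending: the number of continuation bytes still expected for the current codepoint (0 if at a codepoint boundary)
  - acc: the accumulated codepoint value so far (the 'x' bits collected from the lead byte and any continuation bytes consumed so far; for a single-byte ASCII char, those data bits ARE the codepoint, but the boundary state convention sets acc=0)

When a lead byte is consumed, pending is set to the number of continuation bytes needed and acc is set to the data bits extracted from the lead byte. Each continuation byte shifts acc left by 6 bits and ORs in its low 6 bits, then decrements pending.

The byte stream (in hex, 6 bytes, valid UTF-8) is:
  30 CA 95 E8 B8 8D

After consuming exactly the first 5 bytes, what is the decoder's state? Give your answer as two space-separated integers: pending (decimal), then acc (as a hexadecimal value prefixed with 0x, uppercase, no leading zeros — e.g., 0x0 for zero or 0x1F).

Byte[0]=30: 1-byte. pending=0, acc=0x0
Byte[1]=CA: 2-byte lead. pending=1, acc=0xA
Byte[2]=95: continuation. acc=(acc<<6)|0x15=0x295, pending=0
Byte[3]=E8: 3-byte lead. pending=2, acc=0x8
Byte[4]=B8: continuation. acc=(acc<<6)|0x38=0x238, pending=1

Answer: 1 0x238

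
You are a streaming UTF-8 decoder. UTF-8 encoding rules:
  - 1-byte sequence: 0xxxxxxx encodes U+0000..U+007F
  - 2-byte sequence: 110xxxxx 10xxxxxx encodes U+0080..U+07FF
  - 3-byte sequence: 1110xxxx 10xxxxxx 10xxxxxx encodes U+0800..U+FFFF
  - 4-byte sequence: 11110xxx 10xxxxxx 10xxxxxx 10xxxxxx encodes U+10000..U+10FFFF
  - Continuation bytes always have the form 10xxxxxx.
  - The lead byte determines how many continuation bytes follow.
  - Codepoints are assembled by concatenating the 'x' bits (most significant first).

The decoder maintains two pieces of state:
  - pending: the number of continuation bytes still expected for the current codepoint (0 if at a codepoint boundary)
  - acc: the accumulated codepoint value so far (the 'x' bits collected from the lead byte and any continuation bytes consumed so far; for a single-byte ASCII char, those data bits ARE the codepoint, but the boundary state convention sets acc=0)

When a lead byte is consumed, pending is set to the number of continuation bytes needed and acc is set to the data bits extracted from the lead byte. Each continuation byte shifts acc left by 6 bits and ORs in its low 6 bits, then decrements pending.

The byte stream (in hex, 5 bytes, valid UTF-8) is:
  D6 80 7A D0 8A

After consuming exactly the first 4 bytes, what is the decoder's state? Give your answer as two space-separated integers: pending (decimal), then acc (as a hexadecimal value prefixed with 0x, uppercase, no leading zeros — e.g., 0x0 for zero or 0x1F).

Byte[0]=D6: 2-byte lead. pending=1, acc=0x16
Byte[1]=80: continuation. acc=(acc<<6)|0x00=0x580, pending=0
Byte[2]=7A: 1-byte. pending=0, acc=0x0
Byte[3]=D0: 2-byte lead. pending=1, acc=0x10

Answer: 1 0x10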